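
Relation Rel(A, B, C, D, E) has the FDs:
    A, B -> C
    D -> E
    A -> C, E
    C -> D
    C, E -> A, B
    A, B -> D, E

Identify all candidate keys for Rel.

{A}⁺ = {A, B, C, D, E} — all of the relation — so {A} is a candidate key.
{C}⁺ = {A, B, C, D, E} — all of the relation — so {C} is a candidate key.
Any other superkey properly contains one of these, so there are no further candidate keys.

{A}, {C}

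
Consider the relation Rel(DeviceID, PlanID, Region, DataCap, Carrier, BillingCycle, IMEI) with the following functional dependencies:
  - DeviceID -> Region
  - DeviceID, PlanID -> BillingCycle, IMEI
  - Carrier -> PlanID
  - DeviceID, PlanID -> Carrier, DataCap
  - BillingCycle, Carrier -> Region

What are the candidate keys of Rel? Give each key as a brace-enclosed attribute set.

{Carrier, DeviceID}, {DeviceID, PlanID}

{DeviceID} never appears on the right of any FD, so every key must include it.
{Carrier, DeviceID}⁺ = {BillingCycle, Carrier, DataCap, DeviceID, IMEI, PlanID, Region}, which is every attribute, so {Carrier, DeviceID} is a candidate key.
{DeviceID, PlanID}⁺ = {BillingCycle, Carrier, DataCap, DeviceID, IMEI, PlanID, Region}, which is every attribute, so {DeviceID, PlanID} is a candidate key.
These are minimal and exhaustive — every other superkey contains one of them.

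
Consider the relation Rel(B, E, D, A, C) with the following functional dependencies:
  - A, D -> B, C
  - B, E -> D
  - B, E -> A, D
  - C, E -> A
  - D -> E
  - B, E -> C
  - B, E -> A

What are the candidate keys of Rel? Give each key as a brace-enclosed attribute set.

{A, D}, {B, D}, {B, E}, {C, D}

{A, D}⁺ = {A, B, C, D, E}, which is every attribute, so {A, D} is a candidate key.
{B, D}⁺ = {A, B, C, D, E}, which is every attribute, so {B, D} is a candidate key.
{B, E}⁺ = {A, B, C, D, E}, which is every attribute, so {B, E} is a candidate key.
{C, D}⁺ = {A, B, C, D, E}, which is every attribute, so {C, D} is a candidate key.
Any other superkey properly contains one of these, so there are no further candidate keys.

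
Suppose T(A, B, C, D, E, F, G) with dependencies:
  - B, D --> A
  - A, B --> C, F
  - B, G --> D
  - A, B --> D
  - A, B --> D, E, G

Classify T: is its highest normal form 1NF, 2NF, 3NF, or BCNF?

BCNF

Candidate keys: {A, B}, {B, D}, {B, G}. Prime attributes: {A, B, D, G}.
Each dependency's left side is a superkey — BCNF holds.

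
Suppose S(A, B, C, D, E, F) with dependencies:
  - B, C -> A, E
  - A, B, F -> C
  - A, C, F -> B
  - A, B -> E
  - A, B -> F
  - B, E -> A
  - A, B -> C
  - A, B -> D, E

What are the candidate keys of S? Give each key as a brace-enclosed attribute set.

{A, B}, {A, C, F}, {B, C}, {B, E}

{A, B} is a candidate key since {A, B}⁺ = {A, B, C, D, E, F} covers every attribute.
{B, C} is a candidate key since {B, C}⁺ = {A, B, C, D, E, F} covers every attribute.
{B, E} is a candidate key since {B, E}⁺ = {A, B, C, D, E, F} covers every attribute.
{A, C, F} is a candidate key since {A, C, F}⁺ = {A, B, C, D, E, F} covers every attribute.
No proper subset of any of these is a key, and no other minimal superkey exists.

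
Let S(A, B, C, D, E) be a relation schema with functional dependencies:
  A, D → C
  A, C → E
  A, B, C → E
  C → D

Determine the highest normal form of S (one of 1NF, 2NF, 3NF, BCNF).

1NF

Candidate keys: {A, B, C}, {A, B, D}. Prime attributes: {A, B, C, D}.
A, D → C: {A, D}⁺ = {A, C, D, E}, which is not all of the attributes, so the left side is not a superkey — BCNF is violated.
Because {E} is non-prime and the left side of A, C → E is not a superkey, the relation is not in 3NF.
The proper key subset {A, C} of {A, B, C} determines non-prime {E}, so the relation is not even in 2NF.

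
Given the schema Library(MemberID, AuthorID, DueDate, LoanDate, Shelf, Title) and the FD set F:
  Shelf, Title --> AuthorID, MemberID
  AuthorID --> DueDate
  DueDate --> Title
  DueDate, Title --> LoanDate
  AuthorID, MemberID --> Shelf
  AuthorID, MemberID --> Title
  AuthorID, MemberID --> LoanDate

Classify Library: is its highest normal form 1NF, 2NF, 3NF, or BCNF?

Candidate keys: {AuthorID, MemberID}, {AuthorID, Shelf}, {DueDate, Shelf}, {Shelf, Title}. Prime attributes: {AuthorID, DueDate, MemberID, Shelf, Title}.
AuthorID --> DueDate: {AuthorID}⁺ = {AuthorID, DueDate, LoanDate, Title}, which is not all of the attributes, so the left side is not a superkey — BCNF is violated.
DueDate, Title --> LoanDate has non-prime {LoanDate} on the right and a non-superkey on the left, so 3NF fails.
{AuthorID} is a proper subset of the key {AuthorID, MemberID}, and {AuthorID}⁺ contains the non-prime attribute {LoanDate} — a partial dependency, so 2NF is violated.

1NF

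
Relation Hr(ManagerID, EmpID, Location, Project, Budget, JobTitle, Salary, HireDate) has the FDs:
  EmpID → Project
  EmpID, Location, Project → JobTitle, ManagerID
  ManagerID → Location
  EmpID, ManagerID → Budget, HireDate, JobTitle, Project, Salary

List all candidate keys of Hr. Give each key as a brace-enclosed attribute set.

{EmpID, Location}, {EmpID, ManagerID}

Attributes never on any right-hand side: {EmpID} — every candidate key must contain it.
{EmpID, Location}⁺ = {Budget, EmpID, HireDate, JobTitle, Location, ManagerID, Project, Salary}, which is every attribute, so {EmpID, Location} is a candidate key.
{EmpID, ManagerID}⁺ = {Budget, EmpID, HireDate, JobTitle, Location, ManagerID, Project, Salary}, which is every attribute, so {EmpID, ManagerID} is a candidate key.
Any other superkey properly contains one of these, so there are no further candidate keys.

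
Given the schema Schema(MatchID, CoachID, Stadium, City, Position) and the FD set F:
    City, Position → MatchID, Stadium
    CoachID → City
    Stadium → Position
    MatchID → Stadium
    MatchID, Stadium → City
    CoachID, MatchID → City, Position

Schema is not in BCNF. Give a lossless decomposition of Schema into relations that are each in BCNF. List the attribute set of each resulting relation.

{City, CoachID}; {City, MatchID, Stadium}; {CoachID, Position}; {Position, Stadium}

Candidate keys of the original relation: {CoachID, MatchID}, {CoachID, Position}, {CoachID, Stadium}.
In {City, CoachID, MatchID, Position, Stadium}, {City, Position} is not a superkey ({City, Position}⁺ restricted to this set is {City, MatchID, Position, Stadium}), so split on City, Position → MatchID, Stadium into {City, MatchID, Position, Stadium} and {City, CoachID, Position}.
In {City, MatchID, Position, Stadium}, {Stadium} is not a superkey ({Stadium}⁺ restricted to this set is {Position, Stadium}), so split on Stadium → Position into {Position, Stadium} and {City, MatchID, Stadium}.
{Position, Stadium} is in BCNF.
{City, MatchID, Stadium} is in BCNF.
In {City, CoachID, Position}, {CoachID} is not a superkey ({CoachID}⁺ restricted to this set is {City, CoachID}), so split on CoachID → City into {City, CoachID} and {CoachID, Position}.
{City, CoachID} is in BCNF.
{CoachID, Position} is in BCNF.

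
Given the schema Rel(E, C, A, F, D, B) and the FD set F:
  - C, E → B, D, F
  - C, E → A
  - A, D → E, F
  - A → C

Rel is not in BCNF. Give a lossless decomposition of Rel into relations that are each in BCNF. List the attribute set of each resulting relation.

Candidate keys of the original relation: {A, D}, {A, E}, {C, E}.
Within {A, B, C, D, E, F}: {A}⁺ ∩ {A, B, C, D, E, F} = {A, C}, not the whole set, so A → C violates BCNF; decompose into {A, C} and {A, B, D, E, F}.
{A, C} has no BCNF violation.
{A, B, D, E, F} has no BCNF violation.

{A, B, D, E, F}; {A, C}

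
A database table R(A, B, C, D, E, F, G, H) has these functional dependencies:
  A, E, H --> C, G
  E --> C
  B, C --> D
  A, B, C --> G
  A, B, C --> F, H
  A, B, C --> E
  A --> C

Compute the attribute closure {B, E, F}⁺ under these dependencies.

{B, C, D, E, F}

Start with {B, E, F}.
E --> C applies; add {C} → now {B, C, E, F}.
B, C --> D applies; add {D} → now {B, C, D, E, F}.
No further FD applies.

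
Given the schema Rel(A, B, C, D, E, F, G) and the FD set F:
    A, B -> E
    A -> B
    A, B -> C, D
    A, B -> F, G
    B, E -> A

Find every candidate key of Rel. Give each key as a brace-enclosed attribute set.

{A}⁺ = {A, B, C, D, E, F, G}, which is every attribute, so {A} is a candidate key.
{B, E}⁺ = {A, B, C, D, E, F, G}, which is every attribute, so {B, E} is a candidate key.
These are minimal and exhaustive — every other superkey contains one of them.

{A}, {B, E}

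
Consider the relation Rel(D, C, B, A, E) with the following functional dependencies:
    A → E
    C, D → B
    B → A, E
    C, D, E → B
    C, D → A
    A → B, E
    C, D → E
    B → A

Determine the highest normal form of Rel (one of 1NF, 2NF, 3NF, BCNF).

Candidate key: {C, D}. Prime attributes: {C, D}.
For A → E we have {A}⁺ = {A, B, E}; {A} is not a superkey, so BCNF fails.
A → E determines the non-prime attribute {E} from a non-superkey — 3NF is violated.
Checking every proper subset of each key, none determines a non-prime attribute — 2NF is satisfied.

2NF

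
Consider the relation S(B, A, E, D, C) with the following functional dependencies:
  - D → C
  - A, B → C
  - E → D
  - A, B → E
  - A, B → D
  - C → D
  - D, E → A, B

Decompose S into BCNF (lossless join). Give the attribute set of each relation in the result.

Candidate keys of the original relation: {A, B}, {E}.
Within {A, B, C, D, E}: {D}⁺ ∩ {A, B, C, D, E} = {C, D}, not the whole set, so D → C violates BCNF; decompose into {C, D} and {A, B, D, E}.
{C, D} has no BCNF violation.
{A, B, D, E} has no BCNF violation.

{A, B, D, E}; {C, D}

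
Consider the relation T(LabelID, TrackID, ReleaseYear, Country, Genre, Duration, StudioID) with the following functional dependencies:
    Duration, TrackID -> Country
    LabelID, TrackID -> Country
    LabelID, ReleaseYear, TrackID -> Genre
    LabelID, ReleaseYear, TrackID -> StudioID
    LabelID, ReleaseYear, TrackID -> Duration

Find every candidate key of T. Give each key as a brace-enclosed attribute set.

{LabelID, ReleaseYear, TrackID}

No FD produces {LabelID, ReleaseYear, TrackID}, so they must be in every candidate key.
{LabelID, ReleaseYear, TrackID}⁺ = {Country, Duration, Genre, LabelID, ReleaseYear, StudioID, TrackID} — all of the relation — so {LabelID, ReleaseYear, TrackID} is a candidate key.
No smaller or unrelated set reaches every attribute, so there are no other keys.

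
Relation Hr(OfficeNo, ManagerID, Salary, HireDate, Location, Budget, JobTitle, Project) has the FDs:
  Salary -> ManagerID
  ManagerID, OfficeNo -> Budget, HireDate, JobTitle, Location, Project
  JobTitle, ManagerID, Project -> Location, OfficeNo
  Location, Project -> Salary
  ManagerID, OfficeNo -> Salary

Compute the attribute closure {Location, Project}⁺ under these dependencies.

{Location, ManagerID, Project, Salary}

Start with {Location, Project}.
Location, Project -> Salary applies; add {Salary} → now {Location, Project, Salary}.
Salary -> ManagerID applies; add {ManagerID} → now {Location, ManagerID, Project, Salary}.
No further FD applies.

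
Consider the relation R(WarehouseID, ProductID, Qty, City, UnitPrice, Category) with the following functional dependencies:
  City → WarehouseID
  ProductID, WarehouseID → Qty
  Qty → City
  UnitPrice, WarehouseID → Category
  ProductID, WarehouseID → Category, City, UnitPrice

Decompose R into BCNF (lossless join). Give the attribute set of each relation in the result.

Candidate keys of the original relation: {City, ProductID}, {ProductID, Qty}, {ProductID, WarehouseID}.
In {Category, City, ProductID, Qty, UnitPrice, WarehouseID}, {City} is not a superkey ({City}⁺ restricted to this set is {City, WarehouseID}), so split on City → WarehouseID into {City, WarehouseID} and {Category, City, ProductID, Qty, UnitPrice}.
{City, WarehouseID} has no BCNF violation.
In {Category, City, ProductID, Qty, UnitPrice}, {Qty} is not a superkey ({Qty}⁺ restricted to this set is {City, Qty}), so split on Qty → City into {City, Qty} and {Category, ProductID, Qty, UnitPrice}.
{City, Qty} has no BCNF violation.
In {Category, ProductID, Qty, UnitPrice}, {Qty, UnitPrice} is not a superkey ({Qty, UnitPrice}⁺ restricted to this set is {Category, Qty, UnitPrice}), so split on Qty, UnitPrice → Category into {Category, Qty, UnitPrice} and {ProductID, Qty, UnitPrice}.
{Category, Qty, UnitPrice} has no BCNF violation.
{ProductID, Qty, UnitPrice} has no BCNF violation.

{Category, Qty, UnitPrice}; {City, Qty}; {City, WarehouseID}; {ProductID, Qty, UnitPrice}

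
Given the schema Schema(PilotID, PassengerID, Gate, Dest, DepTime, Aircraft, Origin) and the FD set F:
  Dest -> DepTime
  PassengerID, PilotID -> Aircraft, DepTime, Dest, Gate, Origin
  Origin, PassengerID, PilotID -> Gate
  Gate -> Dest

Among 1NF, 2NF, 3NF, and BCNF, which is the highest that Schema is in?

Candidate key: {PassengerID, PilotID}. Prime attributes: {PassengerID, PilotID}.
Dest -> DepTime: {Dest}⁺ = {DepTime, Dest}, which is not all of the attributes, so the left side is not a superkey — BCNF is violated.
Dest -> DepTime has non-prime {DepTime} on the right and a non-superkey on the left, so 3NF fails.
Checking every proper subset of each key, none determines a non-prime attribute — 2NF is satisfied.

2NF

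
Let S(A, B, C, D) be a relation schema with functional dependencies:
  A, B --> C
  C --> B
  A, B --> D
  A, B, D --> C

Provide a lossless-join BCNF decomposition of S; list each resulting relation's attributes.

{A, C, D}; {B, C}

Candidate keys of the original relation: {A, B}, {A, C}.
In {A, B, C, D}, {C} is not a superkey ({C}⁺ restricted to this set is {B, C}), so split on C --> B into {B, C} and {A, C, D}.
{B, C}: every determinant is a superkey — BCNF.
{A, C, D}: every determinant is a superkey — BCNF.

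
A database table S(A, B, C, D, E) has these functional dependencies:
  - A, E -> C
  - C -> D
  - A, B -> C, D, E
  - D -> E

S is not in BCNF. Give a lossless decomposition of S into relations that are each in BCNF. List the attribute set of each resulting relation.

{A, B, E}; {A, C}; {C, D}; {D, E}

Candidate key of the original relation: {A, B}.
Within {A, B, C, D, E}: {A, E}⁺ ∩ {A, B, C, D, E} = {A, C, D, E}, not the whole set, so A, E -> C, D violates BCNF; decompose into {A, C, D, E} and {A, B, E}.
Within {A, C, D, E}: {C}⁺ ∩ {A, C, D, E} = {C, D, E}, not the whole set, so C -> D, E violates BCNF; decompose into {C, D, E} and {A, C}.
Within {C, D, E}: {D}⁺ ∩ {C, D, E} = {D, E}, not the whole set, so D -> E violates BCNF; decompose into {D, E} and {C, D}.
{D, E} is in BCNF.
{C, D} is in BCNF.
{A, C} is in BCNF.
{A, B, E} is in BCNF.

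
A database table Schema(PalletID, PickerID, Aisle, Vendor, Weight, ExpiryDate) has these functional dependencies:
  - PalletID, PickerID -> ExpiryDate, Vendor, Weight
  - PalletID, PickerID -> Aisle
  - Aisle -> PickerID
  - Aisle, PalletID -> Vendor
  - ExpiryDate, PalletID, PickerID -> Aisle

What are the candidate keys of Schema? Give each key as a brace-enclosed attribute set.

{Aisle, PalletID}, {PalletID, PickerID}

Attributes never on any right-hand side: {PalletID} — every candidate key must contain it.
{Aisle, PalletID}⁺ = {Aisle, ExpiryDate, PalletID, PickerID, Vendor, Weight} — all of the relation — so {Aisle, PalletID} is a candidate key.
{PalletID, PickerID}⁺ = {Aisle, ExpiryDate, PalletID, PickerID, Vendor, Weight} — all of the relation — so {PalletID, PickerID} is a candidate key.
Any other superkey properly contains one of these, so there are no further candidate keys.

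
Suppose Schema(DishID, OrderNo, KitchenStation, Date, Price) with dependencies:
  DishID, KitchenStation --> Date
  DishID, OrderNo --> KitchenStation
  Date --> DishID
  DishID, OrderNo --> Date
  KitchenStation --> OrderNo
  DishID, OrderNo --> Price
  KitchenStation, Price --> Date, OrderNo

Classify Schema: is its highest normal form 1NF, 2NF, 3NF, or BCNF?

Candidate keys: {Date, KitchenStation}, {Date, OrderNo}, {DishID, KitchenStation}, {DishID, OrderNo}, {KitchenStation, Price}. Prime attributes: {Date, DishID, KitchenStation, OrderNo, Price}.
Date --> DishID: {Date}⁺ = {Date, DishID}, which is not all of the attributes, so the left side is not a superkey — BCNF is violated.
Its right-hand attributes {DishID} are all prime, as are those of every other non-superkey FD — the relation is in 3NF.

3NF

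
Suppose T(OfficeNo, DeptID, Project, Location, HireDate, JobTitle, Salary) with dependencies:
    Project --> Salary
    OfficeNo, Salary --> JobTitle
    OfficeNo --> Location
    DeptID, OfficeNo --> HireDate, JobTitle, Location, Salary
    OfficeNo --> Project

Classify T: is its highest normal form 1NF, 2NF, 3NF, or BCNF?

Candidate key: {DeptID, OfficeNo}. Prime attributes: {DeptID, OfficeNo}.
Project --> Salary: {Project}⁺ = {Project, Salary}, which is not all of the attributes, so the left side is not a superkey — BCNF is violated.
Because {Salary} is non-prime and the left side of Project --> Salary is not a superkey, the relation is not in 3NF.
The proper key subset {OfficeNo} of {DeptID, OfficeNo} determines non-prime {JobTitle, Location, Project, Salary}, so the relation is not even in 2NF.

1NF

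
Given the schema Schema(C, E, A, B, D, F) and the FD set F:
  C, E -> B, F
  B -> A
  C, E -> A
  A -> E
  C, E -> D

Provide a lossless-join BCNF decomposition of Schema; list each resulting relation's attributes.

{A, B}; {A, E}; {B, C, D, F}

Candidate keys of the original relation: {A, C}, {B, C}, {C, E}.
In {A, B, C, D, E, F}, {B} is not a superkey ({B}⁺ restricted to this set is {A, B, E}), so split on B -> A, E into {A, B, E} and {B, C, D, F}.
In {A, B, E}, {A} is not a superkey ({A}⁺ restricted to this set is {A, E}), so split on A -> E into {A, E} and {A, B}.
{A, E} is in BCNF.
{A, B} is in BCNF.
{B, C, D, F} is in BCNF.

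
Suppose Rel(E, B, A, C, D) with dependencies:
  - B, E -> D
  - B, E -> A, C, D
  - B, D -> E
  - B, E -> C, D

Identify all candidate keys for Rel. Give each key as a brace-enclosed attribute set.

No FD produces {B}, so it must be in every candidate key.
{B, D}⁺ = {A, B, C, D, E}, which is every attribute, so {B, D} is a candidate key.
{B, E}⁺ = {A, B, C, D, E}, which is every attribute, so {B, E} is a candidate key.
No proper subset of any of these is a key, and no other minimal superkey exists.

{B, D}, {B, E}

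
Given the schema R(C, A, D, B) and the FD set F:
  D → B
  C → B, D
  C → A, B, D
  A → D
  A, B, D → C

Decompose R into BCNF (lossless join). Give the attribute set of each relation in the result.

Candidate keys of the original relation: {A}, {C}.
Within {A, B, C, D}: {D}⁺ ∩ {A, B, C, D} = {B, D}, not the whole set, so D → B violates BCNF; decompose into {B, D} and {A, C, D}.
{B, D} is in BCNF.
{A, C, D} is in BCNF.

{A, C, D}; {B, D}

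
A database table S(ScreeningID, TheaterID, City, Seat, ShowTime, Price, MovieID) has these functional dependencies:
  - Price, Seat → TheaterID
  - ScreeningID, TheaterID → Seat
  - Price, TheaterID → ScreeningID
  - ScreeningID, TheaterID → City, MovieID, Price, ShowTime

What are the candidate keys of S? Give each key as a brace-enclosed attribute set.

{Price, Seat}⁺ = {City, MovieID, Price, ScreeningID, Seat, ShowTime, TheaterID}, which is every attribute, so {Price, Seat} is a candidate key.
{Price, TheaterID}⁺ = {City, MovieID, Price, ScreeningID, Seat, ShowTime, TheaterID}, which is every attribute, so {Price, TheaterID} is a candidate key.
{ScreeningID, TheaterID}⁺ = {City, MovieID, Price, ScreeningID, Seat, ShowTime, TheaterID}, which is every attribute, so {ScreeningID, TheaterID} is a candidate key.
No proper subset of any of these is a key, and no other minimal superkey exists.

{Price, Seat}, {Price, TheaterID}, {ScreeningID, TheaterID}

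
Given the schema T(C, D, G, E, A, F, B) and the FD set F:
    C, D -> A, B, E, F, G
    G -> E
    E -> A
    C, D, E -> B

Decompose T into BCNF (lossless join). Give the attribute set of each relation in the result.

{A, E}; {B, C, D, F, G}; {E, G}

Candidate key of the original relation: {C, D}.
Within {A, B, C, D, E, F, G}: {G}⁺ ∩ {A, B, C, D, E, F, G} = {A, E, G}, not the whole set, so G -> A, E violates BCNF; decompose into {A, E, G} and {B, C, D, F, G}.
Within {A, E, G}: {E}⁺ ∩ {A, E, G} = {A, E}, not the whole set, so E -> A violates BCNF; decompose into {A, E} and {E, G}.
{A, E} has no BCNF violation.
{E, G} has no BCNF violation.
{B, C, D, F, G} has no BCNF violation.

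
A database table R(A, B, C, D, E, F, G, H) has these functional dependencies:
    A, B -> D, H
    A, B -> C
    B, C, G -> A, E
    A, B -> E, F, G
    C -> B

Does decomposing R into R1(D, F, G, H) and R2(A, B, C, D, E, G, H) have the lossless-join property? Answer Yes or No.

The shared attributes are {D, G, H} and {D, G, H}⁺ = {D, G, H}.
R1 ⊄ {D, G, H} and R2 ⊄ {D, G, H}, so the split is lossy.

No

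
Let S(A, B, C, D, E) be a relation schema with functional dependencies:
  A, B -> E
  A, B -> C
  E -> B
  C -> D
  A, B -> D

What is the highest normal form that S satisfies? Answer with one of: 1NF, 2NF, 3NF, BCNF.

2NF

Candidate keys: {A, B}, {A, E}. Prime attributes: {A, B, E}.
E -> B: {E}⁺ = {B, E}, which is not all of the attributes, so the left side is not a superkey — BCNF is violated.
C -> D has non-prime {D} on the right and a non-superkey on the left, so 3NF fails.
Checking every proper subset of each key, none determines a non-prime attribute — 2NF is satisfied.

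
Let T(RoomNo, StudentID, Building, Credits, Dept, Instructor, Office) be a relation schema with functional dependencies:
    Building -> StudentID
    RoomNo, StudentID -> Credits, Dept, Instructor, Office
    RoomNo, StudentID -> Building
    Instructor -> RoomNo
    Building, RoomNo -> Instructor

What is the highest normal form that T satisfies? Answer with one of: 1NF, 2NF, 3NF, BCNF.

Candidate keys: {Building, Instructor}, {Building, RoomNo}, {Instructor, StudentID}, {RoomNo, StudentID}. Prime attributes: {Building, Instructor, RoomNo, StudentID}.
Building -> StudentID breaks BCNF: {Building}⁺ = {Building, StudentID}, so {Building} is not a superkey.
Its right-hand attributes {StudentID} are all prime, as are those of every other non-superkey FD — the relation is in 3NF.

3NF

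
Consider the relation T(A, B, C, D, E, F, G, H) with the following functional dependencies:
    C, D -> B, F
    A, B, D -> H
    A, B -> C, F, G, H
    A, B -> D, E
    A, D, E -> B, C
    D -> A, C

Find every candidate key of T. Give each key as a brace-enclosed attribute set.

{D}⁺ = {A, B, C, D, E, F, G, H} — all of the relation — so {D} is a candidate key.
{A, B}⁺ = {A, B, C, D, E, F, G, H} — all of the relation — so {A, B} is a candidate key.
Any other superkey properly contains one of these, so there are no further candidate keys.

{A, B}, {D}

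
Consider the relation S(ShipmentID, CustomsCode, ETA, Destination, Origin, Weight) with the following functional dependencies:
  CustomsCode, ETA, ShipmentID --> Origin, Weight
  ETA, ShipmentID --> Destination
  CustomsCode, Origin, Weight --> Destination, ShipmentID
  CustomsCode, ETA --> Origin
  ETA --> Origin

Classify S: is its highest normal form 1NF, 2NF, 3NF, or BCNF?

Candidate keys: {CustomsCode, ETA, ShipmentID}, {CustomsCode, ETA, Weight}. Prime attributes: {CustomsCode, ETA, ShipmentID, Weight}.
For ETA, ShipmentID --> Destination we have {ETA, ShipmentID}⁺ = {Destination, ETA, Origin, ShipmentID}; {ETA, ShipmentID} is not a superkey, so BCNF fails.
Because {Destination} is non-prime and the left side of ETA, ShipmentID --> Destination is not a superkey, the relation is not in 3NF.
The proper key subset {ETA} of {CustomsCode, ETA, ShipmentID} determines non-prime {Origin}, so the relation is not even in 2NF.

1NF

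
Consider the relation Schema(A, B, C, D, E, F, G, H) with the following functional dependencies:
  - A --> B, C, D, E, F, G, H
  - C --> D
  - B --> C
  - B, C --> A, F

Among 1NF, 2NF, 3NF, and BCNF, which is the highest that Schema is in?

Candidate keys: {A}, {B}. Prime attributes: {A, B}.
C --> D breaks BCNF: {C}⁺ = {C, D}, so {C} is not a superkey.
C --> D has non-prime {D} on the right and a non-superkey on the left, so 3NF fails.
With only single-attribute keys there can be no partial dependency, so 2NF holds.

2NF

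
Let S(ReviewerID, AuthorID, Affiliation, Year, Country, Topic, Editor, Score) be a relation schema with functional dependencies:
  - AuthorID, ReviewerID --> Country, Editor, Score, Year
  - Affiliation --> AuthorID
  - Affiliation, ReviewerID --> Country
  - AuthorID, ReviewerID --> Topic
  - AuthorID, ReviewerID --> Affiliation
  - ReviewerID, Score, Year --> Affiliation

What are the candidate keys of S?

{Affiliation, ReviewerID}, {AuthorID, ReviewerID}, {ReviewerID, Score, Year}

{ReviewerID} never appears on the right of any FD, so every key must include it.
Closure of {Affiliation, ReviewerID} is {Affiliation, AuthorID, Country, Editor, ReviewerID, Score, Topic, Year}, the whole schema; {Affiliation, ReviewerID} is a candidate key.
Closure of {AuthorID, ReviewerID} is {Affiliation, AuthorID, Country, Editor, ReviewerID, Score, Topic, Year}, the whole schema; {AuthorID, ReviewerID} is a candidate key.
Closure of {ReviewerID, Score, Year} is {Affiliation, AuthorID, Country, Editor, ReviewerID, Score, Topic, Year}, the whole schema; {ReviewerID, Score, Year} is a candidate key.
No proper subset of any of these is a key, and no other minimal superkey exists.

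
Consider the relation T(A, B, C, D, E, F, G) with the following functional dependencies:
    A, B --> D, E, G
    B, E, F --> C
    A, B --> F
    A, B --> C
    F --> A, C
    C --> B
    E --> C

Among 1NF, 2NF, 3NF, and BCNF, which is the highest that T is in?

Candidate keys: {A, B}, {A, C}, {A, E}, {F}. Prime attributes: {A, B, C, E, F}.
C --> B breaks BCNF: {C}⁺ = {B, C}, so {C} is not a superkey.
Since {B} ⊆ prime attributes and every other non-superkey FD also has a prime right side, the schema is in 3NF.

3NF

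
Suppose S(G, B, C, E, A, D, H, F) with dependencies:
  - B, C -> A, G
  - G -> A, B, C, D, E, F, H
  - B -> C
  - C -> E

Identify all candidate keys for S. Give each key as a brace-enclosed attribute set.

{B}, {G}

{B}⁺ = {A, B, C, D, E, F, G, H} — all of the relation — so {B} is a candidate key.
{G}⁺ = {A, B, C, D, E, F, G, H} — all of the relation — so {G} is a candidate key.
No proper subset of any of these is a key, and no other minimal superkey exists.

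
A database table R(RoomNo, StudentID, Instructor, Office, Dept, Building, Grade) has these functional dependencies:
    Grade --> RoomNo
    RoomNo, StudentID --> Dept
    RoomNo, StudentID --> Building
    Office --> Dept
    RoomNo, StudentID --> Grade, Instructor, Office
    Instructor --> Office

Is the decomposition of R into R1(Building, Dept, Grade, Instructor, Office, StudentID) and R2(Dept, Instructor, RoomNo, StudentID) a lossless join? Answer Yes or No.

No

R1 ∩ R2 = {Dept, Instructor, StudentID}; its closure under F is {Dept, Instructor, Office, StudentID}.
Neither R1 nor R2 is contained in that closure, so the decomposition is lossy.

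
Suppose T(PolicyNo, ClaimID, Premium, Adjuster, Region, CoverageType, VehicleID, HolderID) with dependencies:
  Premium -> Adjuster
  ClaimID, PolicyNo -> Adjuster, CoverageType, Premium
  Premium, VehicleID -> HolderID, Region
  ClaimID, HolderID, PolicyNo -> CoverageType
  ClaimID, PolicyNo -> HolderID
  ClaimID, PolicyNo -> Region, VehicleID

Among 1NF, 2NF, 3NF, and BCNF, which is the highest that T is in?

2NF

Candidate key: {ClaimID, PolicyNo}. Prime attributes: {ClaimID, PolicyNo}.
For Premium -> Adjuster we have {Premium}⁺ = {Adjuster, Premium}; {Premium} is not a superkey, so BCNF fails.
Premium -> Adjuster has non-prime {Adjuster} on the right and a non-superkey on the left, so 3NF fails.
No proper subset of a key has a non-prime attribute in its closure, so there is no partial dependency; 2NF holds.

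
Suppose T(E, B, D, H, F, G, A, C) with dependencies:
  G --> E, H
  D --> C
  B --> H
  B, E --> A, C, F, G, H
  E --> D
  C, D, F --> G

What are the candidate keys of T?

{B, D, F}, {B, E}, {B, G}

{B} never appears on the right of any FD, so every key must include it.
{B, E}⁺ = {A, B, C, D, E, F, G, H}, which is every attribute, so {B, E} is a candidate key.
{B, G}⁺ = {A, B, C, D, E, F, G, H}, which is every attribute, so {B, G} is a candidate key.
{B, D, F}⁺ = {A, B, C, D, E, F, G, H}, which is every attribute, so {B, D, F} is a candidate key.
Any other superkey properly contains one of these, so there are no further candidate keys.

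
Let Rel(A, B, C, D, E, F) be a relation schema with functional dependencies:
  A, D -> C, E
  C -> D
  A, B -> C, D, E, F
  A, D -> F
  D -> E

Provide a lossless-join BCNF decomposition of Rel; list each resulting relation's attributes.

{A, B, D}; {A, C, F}; {C, D}; {D, E}

Candidate key of the original relation: {A, B}.
Within {A, B, C, D, E, F}: {A, D}⁺ ∩ {A, B, C, D, E, F} = {A, C, D, E, F}, not the whole set, so A, D -> C, E, F violates BCNF; decompose into {A, C, D, E, F} and {A, B, D}.
Within {A, C, D, E, F}: {C}⁺ ∩ {A, C, D, E, F} = {C, D, E}, not the whole set, so C -> D, E violates BCNF; decompose into {C, D, E} and {A, C, F}.
Within {C, D, E}: {D}⁺ ∩ {C, D, E} = {D, E}, not the whole set, so D -> E violates BCNF; decompose into {D, E} and {C, D}.
{D, E} has no BCNF violation.
{C, D} has no BCNF violation.
{A, C, F} has no BCNF violation.
{A, B, D} has no BCNF violation.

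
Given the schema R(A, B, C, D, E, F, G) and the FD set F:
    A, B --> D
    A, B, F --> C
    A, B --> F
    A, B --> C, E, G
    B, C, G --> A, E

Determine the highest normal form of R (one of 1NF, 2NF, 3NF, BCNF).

BCNF

Candidate keys: {A, B}, {B, C, G}. Prime attributes: {A, B, C, G}.
The left-hand side of every FD is a superkey, so BCNF is satisfied.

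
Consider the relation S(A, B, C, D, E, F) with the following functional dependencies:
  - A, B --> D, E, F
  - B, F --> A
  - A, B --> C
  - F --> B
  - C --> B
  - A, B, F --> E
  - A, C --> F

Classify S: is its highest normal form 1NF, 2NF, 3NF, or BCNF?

Candidate keys: {A, B}, {A, C}, {F}. Prime attributes: {A, B, C, F}.
For C --> B we have {C}⁺ = {B, C}; {C} is not a superkey, so BCNF fails.
Since {B} ⊆ prime attributes and every other non-superkey FD also has a prime right side, the schema is in 3NF.

3NF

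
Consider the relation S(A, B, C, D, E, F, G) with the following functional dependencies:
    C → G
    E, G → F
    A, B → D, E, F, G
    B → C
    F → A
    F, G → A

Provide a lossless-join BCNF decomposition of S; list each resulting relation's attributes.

{A, F}; {B, C}; {B, D, E, F}; {C, G}

Candidate keys of the original relation: {A, B}, {B, E}, {B, F}.
Within {A, B, C, D, E, F, G}: {C}⁺ ∩ {A, B, C, D, E, F, G} = {C, G}, not the whole set, so C → G violates BCNF; decompose into {C, G} and {A, B, C, D, E, F}.
{C, G} is in BCNF.
Within {A, B, C, D, E, F}: {B}⁺ ∩ {A, B, C, D, E, F} = {B, C}, not the whole set, so B → C violates BCNF; decompose into {B, C} and {A, B, D, E, F}.
{B, C} is in BCNF.
Within {A, B, D, E, F}: {F}⁺ ∩ {A, B, D, E, F} = {A, F}, not the whole set, so F → A violates BCNF; decompose into {A, F} and {B, D, E, F}.
{A, F} is in BCNF.
{B, D, E, F} is in BCNF.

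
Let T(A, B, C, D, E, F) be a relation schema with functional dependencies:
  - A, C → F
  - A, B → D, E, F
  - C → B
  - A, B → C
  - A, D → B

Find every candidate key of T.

{A} never appears on the right of any FD, so every key must include it.
{A, B}⁺ = {A, B, C, D, E, F} — all of the relation — so {A, B} is a candidate key.
{A, C}⁺ = {A, B, C, D, E, F} — all of the relation — so {A, C} is a candidate key.
{A, D}⁺ = {A, B, C, D, E, F} — all of the relation — so {A, D} is a candidate key.
Any other superkey properly contains one of these, so there are no further candidate keys.

{A, B}, {A, C}, {A, D}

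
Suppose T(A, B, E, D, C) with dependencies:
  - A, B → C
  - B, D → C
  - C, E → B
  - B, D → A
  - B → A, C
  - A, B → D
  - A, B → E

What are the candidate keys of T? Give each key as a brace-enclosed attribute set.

{B}, {C, E}

{B}⁺ = {A, B, C, D, E}, which is every attribute, so {B} is a candidate key.
{C, E}⁺ = {A, B, C, D, E}, which is every attribute, so {C, E} is a candidate key.
No proper subset of any of these is a key, and no other minimal superkey exists.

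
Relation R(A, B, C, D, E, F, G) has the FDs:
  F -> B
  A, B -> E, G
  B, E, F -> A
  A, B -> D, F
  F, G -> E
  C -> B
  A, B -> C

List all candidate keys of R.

{A, B}⁺ = {A, B, C, D, E, F, G}, which is every attribute, so {A, B} is a candidate key.
{A, C}⁺ = {A, B, C, D, E, F, G}, which is every attribute, so {A, C} is a candidate key.
{A, F}⁺ = {A, B, C, D, E, F, G}, which is every attribute, so {A, F} is a candidate key.
{E, F}⁺ = {A, B, C, D, E, F, G}, which is every attribute, so {E, F} is a candidate key.
{F, G}⁺ = {A, B, C, D, E, F, G}, which is every attribute, so {F, G} is a candidate key.
Any other superkey properly contains one of these, so there are no further candidate keys.

{A, B}, {A, C}, {A, F}, {E, F}, {F, G}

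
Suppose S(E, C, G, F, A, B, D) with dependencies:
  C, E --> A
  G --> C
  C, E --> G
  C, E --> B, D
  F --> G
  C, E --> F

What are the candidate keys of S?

{E} never appears on the right of any FD, so every key must include it.
{C, E}⁺ = {A, B, C, D, E, F, G}, which is every attribute, so {C, E} is a candidate key.
{E, F}⁺ = {A, B, C, D, E, F, G}, which is every attribute, so {E, F} is a candidate key.
{E, G}⁺ = {A, B, C, D, E, F, G}, which is every attribute, so {E, G} is a candidate key.
These are minimal and exhaustive — every other superkey contains one of them.

{C, E}, {E, F}, {E, G}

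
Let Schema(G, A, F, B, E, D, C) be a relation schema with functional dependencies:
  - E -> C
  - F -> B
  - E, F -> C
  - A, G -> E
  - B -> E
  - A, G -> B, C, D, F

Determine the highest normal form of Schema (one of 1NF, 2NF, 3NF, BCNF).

Candidate key: {A, G}. Prime attributes: {A, G}.
E -> C: {E}⁺ = {C, E}, which is not all of the attributes, so the left side is not a superkey — BCNF is violated.
Because {C} is non-prime and the left side of E -> C is not a superkey, the relation is not in 3NF.
Checking every proper subset of each key, none determines a non-prime attribute — 2NF is satisfied.

2NF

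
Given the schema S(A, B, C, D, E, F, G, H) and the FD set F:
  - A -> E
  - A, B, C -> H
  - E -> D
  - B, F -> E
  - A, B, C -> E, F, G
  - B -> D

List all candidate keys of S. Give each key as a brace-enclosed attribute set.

No FD produces {A, B, C}, so they must be in every candidate key.
Closure of {A, B, C} is {A, B, C, D, E, F, G, H}, the whole schema; {A, B, C} is a candidate key.
No other minimal set has full closure, so this is the only candidate key.

{A, B, C}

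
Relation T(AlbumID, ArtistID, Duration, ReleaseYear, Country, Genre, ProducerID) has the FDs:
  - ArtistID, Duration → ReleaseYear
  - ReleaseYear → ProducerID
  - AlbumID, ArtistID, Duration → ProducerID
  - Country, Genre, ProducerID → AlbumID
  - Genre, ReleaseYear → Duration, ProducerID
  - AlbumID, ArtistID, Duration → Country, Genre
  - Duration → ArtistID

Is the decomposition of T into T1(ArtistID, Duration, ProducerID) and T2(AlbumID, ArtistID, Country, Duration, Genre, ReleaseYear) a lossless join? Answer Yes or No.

Yes

The shared attributes are {ArtistID, Duration} and {ArtistID, Duration}⁺ = {ArtistID, Duration, ProducerID, ReleaseYear}.
This includes all of T1, so the common attributes are a superkey of T1 — the join is lossless.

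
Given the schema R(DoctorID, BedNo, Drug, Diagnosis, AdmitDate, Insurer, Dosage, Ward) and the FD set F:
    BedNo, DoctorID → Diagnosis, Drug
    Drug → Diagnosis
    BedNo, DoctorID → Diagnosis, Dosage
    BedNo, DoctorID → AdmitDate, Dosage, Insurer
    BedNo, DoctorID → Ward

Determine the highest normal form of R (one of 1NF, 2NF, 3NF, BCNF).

Candidate key: {BedNo, DoctorID}. Prime attributes: {BedNo, DoctorID}.
Drug → Diagnosis: {Drug}⁺ = {Diagnosis, Drug}, which is not all of the attributes, so the left side is not a superkey — BCNF is violated.
Drug → Diagnosis determines the non-prime attribute {Diagnosis} from a non-superkey — 3NF is violated.
Checking every proper subset of each key, none determines a non-prime attribute — 2NF is satisfied.

2NF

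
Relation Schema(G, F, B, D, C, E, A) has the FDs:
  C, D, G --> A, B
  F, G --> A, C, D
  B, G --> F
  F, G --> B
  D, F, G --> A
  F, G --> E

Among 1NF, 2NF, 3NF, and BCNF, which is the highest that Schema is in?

BCNF

Candidate keys: {B, G}, {C, D, G}, {F, G}. Prime attributes: {B, C, D, F, G}.
Each dependency's left side is a superkey — BCNF holds.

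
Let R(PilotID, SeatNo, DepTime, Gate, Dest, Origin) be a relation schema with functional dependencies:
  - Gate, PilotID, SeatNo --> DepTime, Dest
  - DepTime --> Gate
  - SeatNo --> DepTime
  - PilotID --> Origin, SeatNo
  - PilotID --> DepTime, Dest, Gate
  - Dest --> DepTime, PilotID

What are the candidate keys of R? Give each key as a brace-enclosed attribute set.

{Dest}, {PilotID}

{Dest} is a candidate key since {Dest}⁺ = {DepTime, Dest, Gate, Origin, PilotID, SeatNo} covers every attribute.
{PilotID} is a candidate key since {PilotID}⁺ = {DepTime, Dest, Gate, Origin, PilotID, SeatNo} covers every attribute.
No proper subset of any of these is a key, and no other minimal superkey exists.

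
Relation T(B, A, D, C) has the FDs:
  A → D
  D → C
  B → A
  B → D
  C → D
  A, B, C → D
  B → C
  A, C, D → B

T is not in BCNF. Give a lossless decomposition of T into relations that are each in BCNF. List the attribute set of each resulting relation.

Candidate keys of the original relation: {A}, {B}.
Within {A, B, C, D}: {D}⁺ ∩ {A, B, C, D} = {C, D}, not the whole set, so D → C violates BCNF; decompose into {C, D} and {A, B, D}.
{C, D} is in BCNF.
{A, B, D} is in BCNF.

{A, B, D}; {C, D}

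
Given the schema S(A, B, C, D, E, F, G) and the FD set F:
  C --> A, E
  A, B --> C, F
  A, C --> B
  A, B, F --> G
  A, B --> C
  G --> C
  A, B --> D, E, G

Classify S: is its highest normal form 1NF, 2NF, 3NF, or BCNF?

Candidate keys: {A, B}, {C}, {G}. Prime attributes: {A, B, C, G}.
Each dependency's left side is a superkey — BCNF holds.

BCNF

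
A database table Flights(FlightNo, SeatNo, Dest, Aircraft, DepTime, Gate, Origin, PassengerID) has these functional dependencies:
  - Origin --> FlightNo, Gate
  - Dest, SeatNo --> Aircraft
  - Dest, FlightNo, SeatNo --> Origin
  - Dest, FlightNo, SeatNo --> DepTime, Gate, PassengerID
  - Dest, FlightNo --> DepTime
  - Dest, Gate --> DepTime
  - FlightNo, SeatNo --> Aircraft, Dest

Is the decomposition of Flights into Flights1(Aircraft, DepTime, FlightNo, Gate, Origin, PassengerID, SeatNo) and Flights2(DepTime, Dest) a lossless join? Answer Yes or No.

No

Common attributes: {DepTime}; their closure is {DepTime}.
The closure covers neither Flights1 nor Flights2 entirely; the join is not lossless.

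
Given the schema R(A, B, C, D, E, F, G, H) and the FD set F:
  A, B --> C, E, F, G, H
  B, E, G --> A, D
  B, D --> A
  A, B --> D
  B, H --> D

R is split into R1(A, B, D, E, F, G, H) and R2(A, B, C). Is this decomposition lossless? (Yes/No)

Yes

The shared attributes are {A, B} and {A, B}⁺ = {A, B, C, D, E, F, G, H}.
Since R1 ⊆ {A, B, C, D, E, F, G, H}, the intersection is a superkey of R1; the decomposition is lossless.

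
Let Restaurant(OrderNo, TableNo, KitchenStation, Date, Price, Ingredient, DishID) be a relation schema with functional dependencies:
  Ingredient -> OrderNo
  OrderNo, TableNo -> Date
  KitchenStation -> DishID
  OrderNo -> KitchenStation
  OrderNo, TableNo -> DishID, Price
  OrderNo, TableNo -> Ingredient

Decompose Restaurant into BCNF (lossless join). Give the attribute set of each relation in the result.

Candidate keys of the original relation: {Ingredient, TableNo}, {OrderNo, TableNo}.
In {Date, DishID, Ingredient, KitchenStation, OrderNo, Price, TableNo}, {Ingredient} is not a superkey ({Ingredient}⁺ restricted to this set is {DishID, Ingredient, KitchenStation, OrderNo}), so split on Ingredient -> DishID, KitchenStation, OrderNo into {DishID, Ingredient, KitchenStation, OrderNo} and {Date, Ingredient, Price, TableNo}.
In {DishID, Ingredient, KitchenStation, OrderNo}, {KitchenStation} is not a superkey ({KitchenStation}⁺ restricted to this set is {DishID, KitchenStation}), so split on KitchenStation -> DishID into {DishID, KitchenStation} and {Ingredient, KitchenStation, OrderNo}.
{DishID, KitchenStation} is in BCNF.
In {Ingredient, KitchenStation, OrderNo}, {OrderNo} is not a superkey ({OrderNo}⁺ restricted to this set is {KitchenStation, OrderNo}), so split on OrderNo -> KitchenStation into {KitchenStation, OrderNo} and {Ingredient, OrderNo}.
{KitchenStation, OrderNo} is in BCNF.
{Ingredient, OrderNo} is in BCNF.
{Date, Ingredient, Price, TableNo} is in BCNF.

{Date, Ingredient, Price, TableNo}; {DishID, KitchenStation}; {Ingredient, OrderNo}; {KitchenStation, OrderNo}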